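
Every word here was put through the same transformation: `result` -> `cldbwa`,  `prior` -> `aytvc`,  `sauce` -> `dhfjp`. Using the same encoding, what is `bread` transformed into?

mypho

A repeating key of period 2 is used — shifts +11, +7 over and over.
For bread: b+11=m, r+7=y, e+11=p, a+7=h, d+11=o.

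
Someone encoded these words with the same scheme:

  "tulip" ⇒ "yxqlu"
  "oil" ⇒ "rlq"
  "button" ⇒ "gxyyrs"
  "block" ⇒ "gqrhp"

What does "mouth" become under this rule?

rrxym

Two shifts are in play — +3 for a/e/i/o/u, +5 for every other letter.
For mouth: m(cons)+5=r, o(vowel)+3=r, u(vowel)+3=x, t(cons)+5=y, h(cons)+5=m.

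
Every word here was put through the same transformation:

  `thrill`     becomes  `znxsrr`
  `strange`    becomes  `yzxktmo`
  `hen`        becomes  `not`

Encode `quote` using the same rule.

weyzo

Vowels shift forward by 10 and consonants shift forward by 6.
For quote: q(cons)+6=w, u(vowel)+10=e, o(vowel)+10=y, t(cons)+6=z, e(vowel)+10=o.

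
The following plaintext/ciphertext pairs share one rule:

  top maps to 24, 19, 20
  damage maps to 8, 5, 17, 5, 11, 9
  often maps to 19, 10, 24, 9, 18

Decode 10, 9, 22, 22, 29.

ferry

Each letter is replaced by its alphabet position (a=1..z=26) + 4.
Decoding 10, 9, 22, 22, 29: 10→(10−4)÷1=6=f, 9→(9−4)÷1=5=e, 22→(22−4)÷1=18=r, 22→(22−4)÷1=18=r, 29→(29−4)÷1=25=y.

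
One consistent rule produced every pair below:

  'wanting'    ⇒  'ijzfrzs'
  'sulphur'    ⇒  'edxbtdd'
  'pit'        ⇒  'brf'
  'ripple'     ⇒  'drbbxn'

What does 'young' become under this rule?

The shift depends on letter class: consonant w→i is +12, but vowel a→j is +9. The rule splits by letter class: vowels +9, consonants +12.
On young: y(cons)+12=k, o(vowel)+9=x, u(vowel)+9=d, n(cons)+12=z, g(cons)+12=s.

kxdzs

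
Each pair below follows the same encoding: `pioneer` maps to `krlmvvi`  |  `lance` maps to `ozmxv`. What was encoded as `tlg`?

Each pair mirrors across the alphabet (p↔k, i↔r, o↔l): positions sum to 25. Letters are reflected about the middle of the alphabet (position → 25−position): Atbash.
Reversing it on tlg: t↔g, l↔o, g↔t.

got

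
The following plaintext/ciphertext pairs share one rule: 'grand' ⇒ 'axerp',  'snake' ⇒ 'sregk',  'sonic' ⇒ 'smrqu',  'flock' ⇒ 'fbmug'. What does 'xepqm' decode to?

radio

g(6)→a(0) and r(17)→x(23) fit y≡21x+4 (mod 26); the inverse of 21 mod 26 is 5. Treating letters as 0–25, the rule is x ↦ 21x + 4 (mod 26).
Undoing it on xepqm: x(23)→5·(23−4)≡17=r; e(4)→5·(4−4)≡0=a; p(15)→5·(15−4)≡3=d; q(16)→5·(16−4)≡8=i; m(12)→5·(12−4)≡14=o (all mod 26).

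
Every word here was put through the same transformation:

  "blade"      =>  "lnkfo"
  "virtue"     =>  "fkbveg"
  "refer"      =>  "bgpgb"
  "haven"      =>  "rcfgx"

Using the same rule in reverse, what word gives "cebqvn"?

Shifts by position in blade: pos 0: b→l (+10), pos 1: l→n (+2), pos 2: a→k (+10), pos 3: d→f (+2) — repeating every 2. The shifts repeat in a cycle of length 2: positions 0,1,… shift by +10, +2, then the pattern repeats.
Reversing it on cebqvn: c−10=s, e−2=c, b−10=r, q−2=o, v−10=l, n−2=l.

scroll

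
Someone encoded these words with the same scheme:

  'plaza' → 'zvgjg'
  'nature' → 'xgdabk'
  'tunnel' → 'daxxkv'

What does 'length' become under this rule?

The shift depends on letter class: consonant p→z is +10, but vowel a→g is +6. Vowels shift forward by 6 and consonants shift forward by 10.
For length: l(cons)+10=v, e(vowel)+6=k, n(cons)+10=x, g(cons)+10=q, t(cons)+10=d, h(cons)+10=r.

vkxqdr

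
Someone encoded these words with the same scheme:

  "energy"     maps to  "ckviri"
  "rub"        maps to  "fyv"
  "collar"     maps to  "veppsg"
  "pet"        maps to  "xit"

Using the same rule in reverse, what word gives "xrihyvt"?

The output letters match the input read backwards, each shifted +4: energy reversed is ygrene. Read the word backwards and shift each letter +4.
Undoing it on xrihyvt: shift back: x−4=t, r−4=n, i−4=e, h−4=d, y−4=u, v−4=r, t−4=p → tnedurp; then reverse → prudent.

prudent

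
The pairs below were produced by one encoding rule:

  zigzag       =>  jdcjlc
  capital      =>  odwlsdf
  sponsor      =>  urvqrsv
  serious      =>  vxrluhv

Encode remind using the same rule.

gqlphu

The output letters match the input read backwards, each shifted +3: zigzag reversed is gazgiz. Two steps: reverse the string, then apply a Caesar shift of +3.
For remind: reverse → dnimer; then shift: d+3=g, n+3=q, i+3=l, m+3=p, e+3=h, r+3=u.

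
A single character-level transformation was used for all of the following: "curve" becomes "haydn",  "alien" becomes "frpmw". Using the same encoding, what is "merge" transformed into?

In curve: c→h is +5, u→a is +6, r→y is +7, v→d is +8 — the shift increases by 1 each position. The shift increases by 1 at each position, starting from +5: 5, 6, 7, ….
For merge: m+5=r, e+6=k, r+7=y, g+8=o, e+9=n.

rkyon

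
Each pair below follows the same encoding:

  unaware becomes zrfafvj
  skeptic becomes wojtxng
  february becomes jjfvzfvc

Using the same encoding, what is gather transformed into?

kfxljv

Vowels shift forward by 5 and consonants shift forward by 4.
On gather: g(cons)+4=k, a(vowel)+5=f, t(cons)+4=x, h(cons)+4=l, e(vowel)+5=j, r(cons)+4=v.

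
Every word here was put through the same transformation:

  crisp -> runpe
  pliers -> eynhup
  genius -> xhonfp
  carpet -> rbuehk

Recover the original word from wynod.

c(2)→r(17) and r(17)→u(20) fit y≡21x+1 (mod 26); the inverse of 21 mod 26 is 5. Treating letters as 0–25, the rule is x ↦ 21x + 1 (mod 26).
Undoing it on wynod: w(22)→5·(22−1)≡1=b; y(24)→5·(24−1)≡11=l; n(13)→5·(13−1)≡8=i; o(14)→5·(14−1)≡13=n; d(3)→5·(3−1)≡10=k (all mod 26).

blink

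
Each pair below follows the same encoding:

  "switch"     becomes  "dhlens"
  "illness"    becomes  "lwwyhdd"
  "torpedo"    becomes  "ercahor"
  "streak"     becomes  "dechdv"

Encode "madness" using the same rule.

xdoyhdd

The shift depends on letter class: consonant s→d is +11, but vowel i→l is +3. Two shifts are in play — +3 for a/e/i/o/u, +11 for every other letter.
For madness: m(cons)+11=x, a(vowel)+3=d, d(cons)+11=o, n(cons)+11=y, e(vowel)+3=h, s(cons)+11=d, s(cons)+11=d.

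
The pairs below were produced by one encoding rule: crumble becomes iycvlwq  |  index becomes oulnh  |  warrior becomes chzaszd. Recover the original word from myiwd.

In crumble: c→i is +6, r→y is +7, u→c is +8, m→v is +9 — the shift increases by 1 each position. Letter i (0-indexed) is shifted by i+6, so successive shifts are 6, 7, 8, ….
Undoing it on myiwd: m−6=g, y−7=r, i−8=a, w−9=n, d−10=t.

grant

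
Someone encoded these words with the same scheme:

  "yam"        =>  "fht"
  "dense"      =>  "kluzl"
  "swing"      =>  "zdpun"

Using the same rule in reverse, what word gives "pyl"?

ire

Compare letters: y→f is +7, a→h is +7, m→t is +7 — a constant shift. It's a constant shift of +7 (ROT7).
Reversing it on pyl: p−7=i, y−7=r, l−7=e.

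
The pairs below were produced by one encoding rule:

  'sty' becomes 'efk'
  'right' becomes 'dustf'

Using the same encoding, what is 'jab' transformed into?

Compare letters: s→e is +12, t→f is +12, y→k is +12 — a constant shift. Each letter is shifted forward by 12 in the alphabet (a Caesar shift of +12).
On jab: j+12=v, a+12=m, b+12=n.

vmn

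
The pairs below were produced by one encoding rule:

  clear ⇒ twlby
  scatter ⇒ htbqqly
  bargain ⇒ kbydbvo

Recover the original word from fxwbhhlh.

Each letter's alphabet position (a=0..z=25) is mapped through 9·x+1 mod 26 — an affine cipher.
Undoing it on fxwbhhlh: f(5)→3·(5−1)≡12=m; x(23)→3·(23−1)≡14=o; w(22)→3·(22−1)≡11=l; b(1)→3·(1−1)≡0=a; h(7)→3·(7−1)≡18=s; h(7)→3·(7−1)≡18=s; l(11)→3·(11−1)≡4=e; h(7)→3·(7−1)≡18=s (all mod 26).

molasses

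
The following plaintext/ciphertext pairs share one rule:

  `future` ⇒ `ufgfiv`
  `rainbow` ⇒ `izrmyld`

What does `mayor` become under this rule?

nzbli

Letters are reflected about the middle of the alphabet (position → 25−position): Atbash.
Applying it to mayor: m↔n, a↔z, y↔b, o↔l, r↔i.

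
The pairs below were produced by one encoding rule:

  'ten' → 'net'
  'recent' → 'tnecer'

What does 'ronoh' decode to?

The output letters match the input read backwards: ten reversed is net. The word is simply reversed.
Reversing it on ronoh: then reverse → honor.

honor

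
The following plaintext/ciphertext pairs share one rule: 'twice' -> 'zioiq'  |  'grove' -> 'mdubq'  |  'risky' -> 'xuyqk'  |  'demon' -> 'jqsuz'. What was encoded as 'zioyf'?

Shifts by position in twice: pos 0: t→z (+6), pos 1: w→i (+12), pos 2: i→o (+6), pos 3: c→i (+6), pos 4: e→q (+12) — repeating every 3. It's a Vigenère-style cipher with numeric key [6,12,6]: position i shifts by key[i mod 3].
Decoding zioyf: z−6=t, i−12=w, o−6=i, y−6=s, f−12=t.

twist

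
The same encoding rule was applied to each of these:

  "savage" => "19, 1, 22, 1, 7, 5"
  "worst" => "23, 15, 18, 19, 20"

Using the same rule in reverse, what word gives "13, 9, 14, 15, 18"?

s is letter #19 and maps to 19: an offset of 0. Each letter is replaced by its alphabet position (a=1, b=2, …, z=26).
Undoing it on 13, 9, 14, 15, 18: 13=m, 9=i, 14=n, 15=o, 18=r.

minor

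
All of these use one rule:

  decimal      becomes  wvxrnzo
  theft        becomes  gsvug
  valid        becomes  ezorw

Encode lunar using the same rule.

Each pair mirrors across the alphabet (d↔w, e↔v, c↔x): positions sum to 25. This is the alphabet-reversal cipher (Atbash): a becomes z, b becomes y, etc.
Applying it to lunar: l↔o, u↔f, n↔m, a↔z, r↔i.

ofmzi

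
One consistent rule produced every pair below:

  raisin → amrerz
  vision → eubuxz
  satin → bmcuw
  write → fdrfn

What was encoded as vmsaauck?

majority

Shifts by position in raisin: pos 0: r→a (+9), pos 1: a→m (+12), pos 2: i→r (+9), pos 3: s→e (+12) — repeating every 2. The shifts repeat in a cycle of length 2: positions 0,1,… shift by +9, +12, then the pattern repeats.
Reversing it on vmsaauck: v−9=m, m−12=a, s−9=j, a−12=o, a−9=r, u−12=i, c−9=t, k−12=y.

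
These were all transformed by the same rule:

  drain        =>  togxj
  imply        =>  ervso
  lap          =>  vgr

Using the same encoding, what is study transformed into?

ejazy

The word is reversed, then every letter is shifted forward by 6.
On study: reverse → yduts; then shift: y+6=e, d+6=j, u+6=a, t+6=z, s+6=y.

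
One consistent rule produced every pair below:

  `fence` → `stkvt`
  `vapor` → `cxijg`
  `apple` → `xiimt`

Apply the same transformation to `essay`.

f(5)→s(18) and e(4)→t(19) fit y≡25x+23 (mod 26); the inverse of 25 mod 26 is 25. Treating letters as 0–25, the rule is x ↦ 25x + 23 (mod 26).
Applying it to essay: e(4)→25·4+23≡19=t; s(18)→25·18+23≡5=f; s(18)→25·18+23≡5=f; a(0)→25·0+23≡23=x; y(24)→25·24+23≡25=z (all mod 26).

tffxz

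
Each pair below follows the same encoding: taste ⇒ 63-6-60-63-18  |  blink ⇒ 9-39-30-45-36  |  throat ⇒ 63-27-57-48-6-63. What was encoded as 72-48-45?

won

Each letter becomes 3×(its alphabet position, a=1..z=26) + 3.
Undoing it on 72-48-45: 72→(72−3)÷3=23=w, 48→(48−3)÷3=15=o, 45→(45−3)÷3=14=n.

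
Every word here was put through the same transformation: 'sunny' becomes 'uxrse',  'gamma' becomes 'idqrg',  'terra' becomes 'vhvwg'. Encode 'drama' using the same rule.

fuerg

In sunny: s→u is +2, u→x is +3, n→r is +4, n→s is +5 — the shift increases by 1 each position. The shift increases by 1 at each position, starting from +2: 2, 3, 4, ….
For drama: d+2=f, r+3=u, a+4=e, m+5=r, a+6=g.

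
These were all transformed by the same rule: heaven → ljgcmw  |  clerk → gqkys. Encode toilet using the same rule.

xtosmc

Letter i (0-indexed) is shifted by i+4, so successive shifts are 4, 5, 6, ….
On toilet: t+4=x, o+5=t, i+6=o, l+7=s, e+8=m, t+9=c.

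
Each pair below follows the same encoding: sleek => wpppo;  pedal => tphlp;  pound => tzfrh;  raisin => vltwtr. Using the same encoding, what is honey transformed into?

lzrpc

Vowels shift forward by 11 and consonants shift forward by 4.
For honey: h(cons)+4=l, o(vowel)+11=z, n(cons)+4=r, e(vowel)+11=p, y(cons)+4=c.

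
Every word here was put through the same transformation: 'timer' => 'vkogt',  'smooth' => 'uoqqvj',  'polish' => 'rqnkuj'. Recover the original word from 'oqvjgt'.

Each letter is shifted forward by 2 in the alphabet (a Caesar shift of +2).
Decoding oqvjgt: o−2=m, q−2=o, v−2=t, j−2=h, g−2=e, t−2=r.

mother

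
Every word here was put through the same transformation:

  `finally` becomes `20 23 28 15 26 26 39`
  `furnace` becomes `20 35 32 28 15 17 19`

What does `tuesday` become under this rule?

f is letter #6 and maps to 20: an offset of 14. Letters become their 1-based position plus 14 (so a→15, b→16, …).
On tuesday: t=20→34, u=21→35, e=5→19, s=19→33, d=4→18, a=1→15, y=25→39.

34 35 19 33 18 15 39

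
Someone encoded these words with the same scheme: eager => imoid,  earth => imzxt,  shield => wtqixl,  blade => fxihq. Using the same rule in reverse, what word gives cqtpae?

yellow

Shifts by position in eager: pos 0: e→i (+4), pos 1: a→m (+12), pos 2: g→o (+8), pos 3: e→i (+4), pos 4: r→d (+12) — repeating every 3. The shifts repeat in a cycle of length 3: positions 0,1,… shift by +4, +12, +8, then the pattern repeats.
Undoing it on cqtpae: c−4=y, q−12=e, t−8=l, p−4=l, a−12=o, e−8=w.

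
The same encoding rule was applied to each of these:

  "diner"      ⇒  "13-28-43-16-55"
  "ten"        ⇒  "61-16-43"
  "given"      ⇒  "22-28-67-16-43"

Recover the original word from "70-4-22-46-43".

wagon

d(#4)→13 and i(#9)→28: differences scale by 3, so n = 3·pos + 1. Each letter becomes 3×(its alphabet position, a=1..z=26) + 1.
Reversing it on 70-4-22-46-43: 70→(70−1)÷3=23=w, 4→(4−1)÷3=1=a, 22→(22−1)÷3=7=g, 46→(46−1)÷3=15=o, 43→(43−1)÷3=14=n.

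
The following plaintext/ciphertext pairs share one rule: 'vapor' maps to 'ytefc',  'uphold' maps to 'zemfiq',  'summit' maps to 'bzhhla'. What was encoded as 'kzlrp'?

juice

This is an affine cipher: with a=0,…,z=25, each position x becomes (25x+19) mod 26.
Decoding kzlrp: k(10)→25·(10−19)≡9=j; z(25)→25·(25−19)≡20=u; l(11)→25·(11−19)≡8=i; r(17)→25·(17−19)≡2=c; p(15)→25·(15−19)≡4=e (all mod 26).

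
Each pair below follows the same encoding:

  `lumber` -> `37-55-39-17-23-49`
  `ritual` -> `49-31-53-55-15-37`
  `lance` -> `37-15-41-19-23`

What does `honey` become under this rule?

l(#12)→37 and u(#21)→55: differences scale by 2, so n = 2·pos + 13. Each letter becomes 2×(its alphabet position, a=1..z=26) + 13.
Applying it to honey: h=8→29, o=15→43, n=14→41, e=5→23, y=25→63.

29-43-41-23-63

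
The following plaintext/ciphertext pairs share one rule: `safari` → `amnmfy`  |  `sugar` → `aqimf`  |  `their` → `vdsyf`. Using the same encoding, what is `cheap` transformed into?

s(18)→a(0) and a(0)→m(12) fit y≡21x+12 (mod 26); the inverse of 21 mod 26 is 5. This is an affine cipher: with a=0,…,z=25, each position x becomes (21x+12) mod 26.
For cheap: c(2)→21·2+12≡2=c; h(7)→21·7+12≡3=d; e(4)→21·4+12≡18=s; a(0)→21·0+12≡12=m; p(15)→21·15+12≡15=p (all mod 26).

cdsmp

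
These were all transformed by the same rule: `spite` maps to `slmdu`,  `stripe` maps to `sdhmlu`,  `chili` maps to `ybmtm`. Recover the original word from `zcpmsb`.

vanish

s(18)→s(18) and p(15)→l(11) fit y≡11x+2 (mod 26); the inverse of 11 mod 26 is 19. Treating letters as 0–25, the rule is x ↦ 11x + 2 (mod 26).
Undoing it on zcpmsb: z(25)→19·(25−2)≡21=v; c(2)→19·(2−2)≡0=a; p(15)→19·(15−2)≡13=n; m(12)→19·(12−2)≡8=i; s(18)→19·(18−2)≡18=s; b(1)→19·(1−2)≡7=h (all mod 26).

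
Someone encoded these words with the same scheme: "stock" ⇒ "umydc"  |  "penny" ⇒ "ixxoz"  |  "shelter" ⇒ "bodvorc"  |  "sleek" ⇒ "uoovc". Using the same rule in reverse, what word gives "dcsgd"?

The output letters match the input read backwards, each shifted +10: stock reversed is kcots. Read the word backwards and shift each letter +10.
Reversing it on dcsgd: shift back: d−10=t, c−10=s, s−10=i, g−10=w, d−10=t → tsiwt; then reverse → twist.

twist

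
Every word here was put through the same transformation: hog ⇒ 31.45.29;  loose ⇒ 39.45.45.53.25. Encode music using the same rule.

Each letter becomes 2×(its alphabet position, a=1..z=26) + 15.
On music: m=13→41, u=21→57, s=19→53, i=9→33, c=3→21.

41.57.53.33.21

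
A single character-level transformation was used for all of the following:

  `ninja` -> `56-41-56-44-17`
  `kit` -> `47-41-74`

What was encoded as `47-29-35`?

The formula is n = 3×(alphabet index, a=1) + 14.
Undoing it on 47-29-35: 47→(47−14)÷3=11=k, 29→(29−14)÷3=5=e, 35→(35−14)÷3=7=g.

keg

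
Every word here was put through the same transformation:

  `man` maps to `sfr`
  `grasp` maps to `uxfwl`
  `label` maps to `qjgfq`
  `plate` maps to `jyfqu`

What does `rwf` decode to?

The output letters match the input read backwards, each shifted +5: man reversed is nam. Read the word backwards and shift each letter +5.
Decoding rwf: shift back: r−5=m, w−5=r, f−5=a → mra; then reverse → arm.

arm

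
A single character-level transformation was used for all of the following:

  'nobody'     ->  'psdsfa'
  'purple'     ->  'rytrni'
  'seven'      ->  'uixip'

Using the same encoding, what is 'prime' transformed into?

The shift depends on letter class: consonant n→p is +2, but vowel o→s is +4. The rule splits by letter class: vowels +4, consonants +2.
Applying it to prime: p(cons)+2=r, r(cons)+2=t, i(vowel)+4=m, m(cons)+2=o, e(vowel)+4=i.

rtmoi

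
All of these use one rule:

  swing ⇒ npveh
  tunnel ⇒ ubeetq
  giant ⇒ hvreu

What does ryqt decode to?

able

This is an affine cipher: with a=0,…,z=25, each position x becomes (7x+17) mod 26.
Undoing it on ryqt: r(17)→15·(17−17)≡0=a; y(24)→15·(24−17)≡1=b; q(16)→15·(16−17)≡11=l; t(19)→15·(19−17)≡4=e (all mod 26).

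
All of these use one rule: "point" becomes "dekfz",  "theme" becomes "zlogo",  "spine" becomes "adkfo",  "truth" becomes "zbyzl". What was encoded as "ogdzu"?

empty

p(15)→d(3) and o(14)→e(4) fit y≡25x+18 (mod 26); the inverse of 25 mod 26 is 25. Each letter's alphabet position (a=0..z=25) is mapped through 25·x+18 mod 26 — an affine cipher.
Reversing it on ogdzu: o(14)→25·(14−18)≡4=e; g(6)→25·(6−18)≡12=m; d(3)→25·(3−18)≡15=p; z(25)→25·(25−18)≡19=t; u(20)→25·(20−18)≡24=y (all mod 26).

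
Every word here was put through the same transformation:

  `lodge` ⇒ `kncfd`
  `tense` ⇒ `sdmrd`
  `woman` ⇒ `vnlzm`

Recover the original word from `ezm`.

fan

Compare letters: l→k is +25, o→n is +25, d→c is +25 — a constant shift. This is a Caesar cipher with shift 25.
Undoing it on ezm: e−25=f, z−25=a, m−25=n.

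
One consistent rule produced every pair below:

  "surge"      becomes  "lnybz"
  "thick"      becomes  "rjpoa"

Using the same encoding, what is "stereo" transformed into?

The output letters match the input read backwards, each shifted +7: surge reversed is egrus. Read the word backwards and shift each letter +7.
Applying it to stereo: reverse → oerets; then shift: o+7=v, e+7=l, r+7=y, e+7=l, t+7=a, s+7=z.

vlylaz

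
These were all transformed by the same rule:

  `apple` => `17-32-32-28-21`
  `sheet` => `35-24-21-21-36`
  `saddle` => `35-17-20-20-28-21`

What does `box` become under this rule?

a is letter #1 and maps to 17: an offset of 16. Each letter is replaced by its alphabet position (a=1..z=26) + 16.
Applying it to box: b=2→18, o=15→31, x=24→40.

18-31-40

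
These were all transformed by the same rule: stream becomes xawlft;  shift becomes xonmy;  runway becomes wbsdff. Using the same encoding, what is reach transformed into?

Shifts by position in stream: pos 0: s→x (+5), pos 1: t→a (+7), pos 2: r→w (+5), pos 3: e→l (+7) — repeating every 2. It's a Vigenère-style cipher with numeric key [5,7]: position i shifts by key[i mod 2].
Applying it to reach: r+5=w, e+7=l, a+5=f, c+7=j, h+5=m.

wlfjm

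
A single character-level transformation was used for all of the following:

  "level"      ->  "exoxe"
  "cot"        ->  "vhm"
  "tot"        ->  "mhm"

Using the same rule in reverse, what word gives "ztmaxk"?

Compare letters: l→e is +19, e→x is +19, v→o is +19 — a constant shift. Each letter is shifted forward by 19 in the alphabet (a Caesar shift of +19).
Reversing it on ztmaxk: z−19=g, t−19=a, m−19=t, a−19=h, x−19=e, k−19=r.

gather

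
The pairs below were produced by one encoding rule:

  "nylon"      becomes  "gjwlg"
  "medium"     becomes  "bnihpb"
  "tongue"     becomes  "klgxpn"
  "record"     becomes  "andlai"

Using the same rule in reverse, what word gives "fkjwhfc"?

n(13)→g(6) and y(24)→j(9) fit y≡5x+19 (mod 26); the inverse of 5 mod 26 is 21. Treating letters as 0–25, the rule is x ↦ 5x + 19 (mod 26).
Undoing it on fkjwhfc: f(5)→21·(5−19)≡18=s; k(10)→21·(10−19)≡19=t; j(9)→21·(9−19)≡24=y; w(22)→21·(22−19)≡11=l; h(7)→21·(7−19)≡8=i; f(5)→21·(5−19)≡18=s; c(2)→21·(2−19)≡7=h (all mod 26).

stylish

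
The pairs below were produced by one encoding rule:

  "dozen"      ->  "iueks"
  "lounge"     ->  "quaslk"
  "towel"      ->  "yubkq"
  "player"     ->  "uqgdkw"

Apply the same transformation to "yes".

The shift depends on letter class: consonant d→i is +5, but vowel o→u is +6. The rule splits by letter class: vowels +6, consonants +5.
Applying it to yes: y(cons)+5=d, e(vowel)+6=k, s(cons)+5=x.

dkx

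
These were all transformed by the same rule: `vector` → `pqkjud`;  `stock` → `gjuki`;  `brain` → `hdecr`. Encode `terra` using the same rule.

v(21)→p(15) and e(4)→q(16) fit y≡3x+4 (mod 26); the inverse of 3 mod 26 is 9. Each letter's alphabet position (a=0..z=25) is mapped through 3·x+4 mod 26 — an affine cipher.
On terra: t(19)→3·19+4≡9=j; e(4)→3·4+4≡16=q; r(17)→3·17+4≡3=d; r(17)→3·17+4≡3=d; a(0)→3·0+4≡4=e (all mod 26).

jqdde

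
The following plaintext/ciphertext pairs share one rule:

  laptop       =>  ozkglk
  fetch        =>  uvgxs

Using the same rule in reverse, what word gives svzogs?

health

Letters are reflected about the middle of the alphabet (position → 25−position): Atbash.
Reversing it on svzogs: s↔h, v↔e, z↔a, o↔l, g↔t, s↔h.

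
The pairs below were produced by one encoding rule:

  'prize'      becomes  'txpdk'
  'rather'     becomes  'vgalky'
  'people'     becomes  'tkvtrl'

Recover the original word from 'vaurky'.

runner

Shifts by position in prize: pos 0: p→t (+4), pos 1: r→x (+6), pos 2: i→p (+7), pos 3: z→d (+4), pos 4: e→k (+6) — repeating every 3. It's a Vigenère-style cipher with numeric key [4,6,7]: position i shifts by key[i mod 3].
Undoing it on vaurky: v−4=r, a−6=u, u−7=n, r−4=n, k−6=e, y−7=r.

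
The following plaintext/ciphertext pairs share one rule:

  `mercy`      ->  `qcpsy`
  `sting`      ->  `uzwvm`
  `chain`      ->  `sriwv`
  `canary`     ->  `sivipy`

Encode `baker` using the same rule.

Treating letters as 0–25, the rule is x ↦ 5x + 8 (mod 26).
For baker: b(1)→5·1+8≡13=n; a(0)→5·0+8≡8=i; k(10)→5·10+8≡6=g; e(4)→5·4+8≡2=c; r(17)→5·17+8≡15=p (all mod 26).

nigcp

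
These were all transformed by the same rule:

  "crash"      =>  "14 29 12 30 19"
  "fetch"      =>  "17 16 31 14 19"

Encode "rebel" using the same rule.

29 16 13 16 23

c is letter #3 and maps to 14: an offset of 11. Letters become their 1-based position plus 11 (so a→12, b→13, …).
On rebel: r=18→29, e=5→16, b=2→13, e=5→16, l=12→23.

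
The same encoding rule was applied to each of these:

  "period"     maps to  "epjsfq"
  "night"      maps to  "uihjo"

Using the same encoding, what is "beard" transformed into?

esbfc

The output letters match the input read backwards, each shifted +1: period reversed is doirep. Read the word backwards and shift each letter +1.
Applying it to beard: reverse → draeb; then shift: d+1=e, r+1=s, a+1=b, e+1=f, b+1=c.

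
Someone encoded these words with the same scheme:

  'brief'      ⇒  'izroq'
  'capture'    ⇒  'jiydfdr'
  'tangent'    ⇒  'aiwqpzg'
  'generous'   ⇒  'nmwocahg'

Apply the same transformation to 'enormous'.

In brief: b→i is +7, r→z is +8, i→r is +9, e→o is +10 — the shift increases by 1 each position. Letter i (0-indexed) is shifted by i+7, so successive shifts are 7, 8, 9, ….
On enormous: e+7=l, n+8=v, o+9=x, r+10=b, m+11=x, o+12=a, u+13=h, s+14=g.

lvxbxahg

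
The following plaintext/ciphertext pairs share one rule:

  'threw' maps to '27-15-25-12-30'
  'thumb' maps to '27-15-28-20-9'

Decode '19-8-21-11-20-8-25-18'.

landmark

The number is (letter's place in the alphabet, a=1) + 7.
Reversing it on 19-8-21-11-20-8-25-18: 19→(19−7)÷1=12=l, 8→(8−7)÷1=1=a, 21→(21−7)÷1=14=n, 11→(11−7)÷1=4=d, 20→(20−7)÷1=13=m, 8→(8−7)÷1=1=a, 25→(25−7)÷1=18=r, 18→(18−7)÷1=11=k.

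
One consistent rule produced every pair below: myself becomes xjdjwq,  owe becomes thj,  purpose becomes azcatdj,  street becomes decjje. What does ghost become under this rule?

rstde

Two shifts are in play — +5 for a/e/i/o/u, +11 for every other letter.
For ghost: g(cons)+11=r, h(cons)+11=s, o(vowel)+5=t, s(cons)+11=d, t(cons)+11=e.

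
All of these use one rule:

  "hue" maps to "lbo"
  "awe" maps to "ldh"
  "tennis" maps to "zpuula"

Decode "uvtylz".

Read the word backwards and shift each letter +7.
Undoing it on uvtylz: shift back: u−7=n, v−7=o, t−7=m, y−7=r, l−7=e, z−7=s → nomres; then reverse → sermon.

sermon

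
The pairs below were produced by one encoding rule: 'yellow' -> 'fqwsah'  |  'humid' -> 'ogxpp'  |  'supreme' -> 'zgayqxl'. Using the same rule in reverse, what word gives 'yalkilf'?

roadway

Shifts by position in yellow: pos 0: y→f (+7), pos 1: e→q (+12), pos 2: l→w (+11), pos 3: l→s (+7), pos 4: o→a (+12), pos 5: w→h (+11) — repeating every 3. The shifts repeat in a cycle of length 3: positions 0,1,… shift by +7, +12, +11, then the pattern repeats.
Reversing it on yalkilf: y−7=r, a−12=o, l−11=a, k−7=d, i−12=w, l−11=a, f−7=y.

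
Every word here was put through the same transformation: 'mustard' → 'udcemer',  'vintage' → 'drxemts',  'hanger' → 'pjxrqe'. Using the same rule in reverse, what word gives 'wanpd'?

order

In mustard: m→u is +8, u→d is +9, s→c is +10, t→e is +11 — the shift increases by 1 each position. Each letter shifts forward by (position + 8), i.e. 8, 9, 10, … — the shift grows by one for each successive letter.
Undoing it on wanpd: w−8=o, a−9=r, n−10=d, p−11=e, d−12=r.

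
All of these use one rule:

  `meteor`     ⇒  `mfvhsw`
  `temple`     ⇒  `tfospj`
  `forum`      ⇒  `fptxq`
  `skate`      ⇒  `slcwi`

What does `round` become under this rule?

rpwqh

In meteor: m→m is +0, e→f is +1, t→v is +2, e→h is +3 — the shift increases by 1 each position. Each letter shifts forward by its position index (0, 1, 2, …) — the shift grows by one for each successive letter.
Applying it to round: r+0=r, o+1=p, u+2=w, n+3=q, d+4=h.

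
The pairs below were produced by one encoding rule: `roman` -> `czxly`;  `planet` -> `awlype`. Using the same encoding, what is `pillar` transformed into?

atwwlc

Every letter moves 11 places later in the alphabet, wrapping around z→a.
Applying it to pillar: p+11=a, i+11=t, l+11=w, l+11=w, a+11=l, r+11=c.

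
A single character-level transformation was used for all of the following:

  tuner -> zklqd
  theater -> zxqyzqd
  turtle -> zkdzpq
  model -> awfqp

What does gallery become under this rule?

t(19)→z(25) and u(20)→k(10) fit y≡11x+24 (mod 26); the inverse of 11 mod 26 is 19. Treating letters as 0–25, the rule is x ↦ 11x + 24 (mod 26).
For gallery: g(6)→11·6+24≡12=m; a(0)→11·0+24≡24=y; l(11)→11·11+24≡15=p; l(11)→11·11+24≡15=p; e(4)→11·4+24≡16=q; r(17)→11·17+24≡3=d; y(24)→11·24+24≡2=c (all mod 26).

myppqdc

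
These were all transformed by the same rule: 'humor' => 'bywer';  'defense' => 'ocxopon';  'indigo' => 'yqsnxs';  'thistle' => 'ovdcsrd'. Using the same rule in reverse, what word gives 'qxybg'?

The output letters match the input read backwards, each shifted +10: humor reversed is romuh. The word is reversed, then every letter is shifted forward by 10.
Reversing it on qxybg: shift back: q−10=g, x−10=n, y−10=o, b−10=r, g−10=w → gnorw; then reverse → wrong.

wrong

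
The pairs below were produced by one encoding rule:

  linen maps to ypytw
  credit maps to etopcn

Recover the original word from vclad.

The word is reversed, then every letter is shifted forward by 11.
Decoding vclad: shift back: v−11=k, c−11=r, l−11=a, a−11=p, d−11=s → kraps; then reverse → spark.

spark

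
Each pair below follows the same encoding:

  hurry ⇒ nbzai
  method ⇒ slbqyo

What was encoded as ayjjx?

urban

In hurry: h→n is +6, u→b is +7, r→z is +8, r→a is +9 — the shift increases by 1 each position. The shift increases by 1 at each position, starting from +6: 6, 7, 8, ….
Reversing it on ayjjx: a−6=u, y−7=r, j−8=b, j−9=a, x−10=n.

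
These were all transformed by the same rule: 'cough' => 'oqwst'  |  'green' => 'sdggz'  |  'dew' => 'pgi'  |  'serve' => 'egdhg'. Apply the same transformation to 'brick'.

Vowels shift forward by 2 and consonants shift forward by 12.
On brick: b(cons)+12=n, r(cons)+12=d, i(vowel)+2=k, c(cons)+12=o, k(cons)+12=w.

ndkow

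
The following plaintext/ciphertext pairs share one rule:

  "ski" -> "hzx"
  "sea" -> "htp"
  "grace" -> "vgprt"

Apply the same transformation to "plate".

Compare letters: s→h is +15, k→z is +15, i→x is +15 — a constant shift. Every letter moves 15 places later in the alphabet, wrapping around z→a.
For plate: p+15=e, l+15=a, a+15=p, t+15=i, e+15=t.

eapit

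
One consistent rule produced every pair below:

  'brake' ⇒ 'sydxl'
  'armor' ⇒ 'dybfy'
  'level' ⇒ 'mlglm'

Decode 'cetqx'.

think

b(1)→s(18) and r(17)→y(24) fit y≡15x+3 (mod 26); the inverse of 15 mod 26 is 7. Each letter's alphabet position (a=0..z=25) is mapped through 15·x+3 mod 26 — an affine cipher.
Decoding cetqx: c(2)→7·(2−3)≡19=t; e(4)→7·(4−3)≡7=h; t(19)→7·(19−3)≡8=i; q(16)→7·(16−3)≡13=n; x(23)→7·(23−3)≡10=k (all mod 26).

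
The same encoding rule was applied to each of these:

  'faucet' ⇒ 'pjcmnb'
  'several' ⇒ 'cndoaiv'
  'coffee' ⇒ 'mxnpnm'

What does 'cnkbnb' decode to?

Shifts by position in faucet: pos 0: f→p (+10), pos 1: a→j (+9), pos 2: u→c (+8), pos 3: c→m (+10), pos 4: e→n (+9), pos 5: t→b (+8) — repeating every 3. The shifts repeat in a cycle of length 3: positions 0,1,… shift by +10, +9, +8, then the pattern repeats.
Reversing it on cnkbnb: c−10=s, n−9=e, k−8=c, b−10=r, n−9=e, b−8=t.

secret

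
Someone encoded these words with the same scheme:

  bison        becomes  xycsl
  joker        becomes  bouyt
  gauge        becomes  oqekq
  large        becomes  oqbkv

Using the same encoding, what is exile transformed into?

The output letters match the input read backwards, each shifted +10: bison reversed is nosib. The word is reversed, then every letter is shifted forward by 10.
On exile: reverse → elixe; then shift: e+10=o, l+10=v, i+10=s, x+10=h, e+10=o.

ovsho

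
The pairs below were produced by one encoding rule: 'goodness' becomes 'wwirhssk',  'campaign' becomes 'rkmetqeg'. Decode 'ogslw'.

The output letters match the input read backwards, each shifted +4: goodness reversed is ssendoog. Two steps: reverse the string, then apply a Caesar shift of +4.
Decoding ogslw: shift back: o−4=k, g−4=c, s−4=o, l−4=h, w−4=s → kcohs; then reverse → shock.

shock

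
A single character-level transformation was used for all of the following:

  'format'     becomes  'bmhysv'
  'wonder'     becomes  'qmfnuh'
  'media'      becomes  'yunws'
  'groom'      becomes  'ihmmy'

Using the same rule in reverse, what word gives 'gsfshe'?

f(5)→b(1) and o(14)→m(12) fit y≡7x+18 (mod 26); the inverse of 7 mod 26 is 15. Each letter's alphabet position (a=0..z=25) is mapped through 7·x+18 mod 26 — an affine cipher.
Reversing it on gsfshe: g(6)→15·(6−18)≡2=c; s(18)→15·(18−18)≡0=a; f(5)→15·(5−18)≡13=n; s(18)→15·(18−18)≡0=a; h(7)→15·(7−18)≡17=r; e(4)→15·(4−18)≡24=y (all mod 26).

canary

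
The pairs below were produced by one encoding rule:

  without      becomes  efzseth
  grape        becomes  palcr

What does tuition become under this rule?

The output letters match the input read backwards, each shifted +11: without reversed is tuohtiw. The word is reversed, then every letter is shifted forward by 11.
For tuition: reverse → noitiut; then shift: n+11=y, o+11=z, i+11=t, t+11=e, i+11=t, u+11=f, t+11=e.

yztetfe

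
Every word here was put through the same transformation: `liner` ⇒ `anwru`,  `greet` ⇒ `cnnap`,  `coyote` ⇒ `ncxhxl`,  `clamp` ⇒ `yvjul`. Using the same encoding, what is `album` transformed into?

The output letters match the input read backwards, each shifted +9: liner reversed is renil. Read the word backwards and shift each letter +9.
On album: reverse → mubla; then shift: m+9=v, u+9=d, b+9=k, l+9=u, a+9=j.

vdkuj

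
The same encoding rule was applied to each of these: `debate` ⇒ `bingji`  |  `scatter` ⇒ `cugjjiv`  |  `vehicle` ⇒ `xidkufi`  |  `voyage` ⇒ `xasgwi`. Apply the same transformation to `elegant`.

ifiwgtj

d(3)→b(1) and e(4)→i(8) fit y≡7x+6 (mod 26); the inverse of 7 mod 26 is 15. This is an affine cipher: with a=0,…,z=25, each position x becomes (7x+6) mod 26.
On elegant: e(4)→7·4+6≡8=i; l(11)→7·11+6≡5=f; e(4)→7·4+6≡8=i; g(6)→7·6+6≡22=w; a(0)→7·0+6≡6=g; n(13)→7·13+6≡19=t; t(19)→7·19+6≡9=j (all mod 26).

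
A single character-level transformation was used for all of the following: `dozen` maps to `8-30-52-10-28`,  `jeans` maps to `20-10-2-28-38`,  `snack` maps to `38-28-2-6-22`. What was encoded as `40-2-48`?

d(#4)→8 and o(#15)→30: differences scale by 2, so n = 2·pos + 0. With a=1..z=26, the number is 2·pos.
Reversing it on 40-2-48: 40→(40−0)÷2=20=t, 2→(2−0)÷2=1=a, 48→(48−0)÷2=24=x.

tax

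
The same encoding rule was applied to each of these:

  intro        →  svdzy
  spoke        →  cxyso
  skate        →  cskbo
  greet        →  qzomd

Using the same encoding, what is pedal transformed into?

zmniv

Shifts by position in intro: pos 0: i→s (+10), pos 1: n→v (+8), pos 2: t→d (+10), pos 3: r→z (+8) — repeating every 2. A repeating key of period 2 is used — shifts +10, +8 over and over.
On pedal: p+10=z, e+8=m, d+10=n, a+8=i, l+10=v.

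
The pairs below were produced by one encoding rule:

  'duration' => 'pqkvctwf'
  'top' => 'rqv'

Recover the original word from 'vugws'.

The word is reversed, then every letter is shifted forward by 2.
Undoing it on vugws: shift back: v−2=t, u−2=s, g−2=e, w−2=u, s−2=q → tseuq; then reverse → quest.

quest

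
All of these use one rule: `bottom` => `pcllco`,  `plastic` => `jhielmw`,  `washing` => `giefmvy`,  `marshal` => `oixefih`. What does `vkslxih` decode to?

neutral

b(1)→p(15) and o(14)→c(2) fit y≡7x+8 (mod 26); the inverse of 7 mod 26 is 15. Treating letters as 0–25, the rule is x ↦ 7x + 8 (mod 26).
Decoding vkslxih: v(21)→15·(21−8)≡13=n; k(10)→15·(10−8)≡4=e; s(18)→15·(18−8)≡20=u; l(11)→15·(11−8)≡19=t; x(23)→15·(23−8)≡17=r; i(8)→15·(8−8)≡0=a; h(7)→15·(7−8)≡11=l (all mod 26).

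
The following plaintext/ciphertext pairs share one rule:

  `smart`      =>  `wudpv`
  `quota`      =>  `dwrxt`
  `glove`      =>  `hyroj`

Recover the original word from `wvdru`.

roast

The word is reversed, then every letter is shifted forward by 3.
Undoing it on wvdru: shift back: w−3=t, v−3=s, d−3=a, r−3=o, u−3=r → tsaor; then reverse → roast.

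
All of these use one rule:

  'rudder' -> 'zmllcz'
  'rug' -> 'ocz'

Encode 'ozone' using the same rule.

mvwhw

The output letters match the input read backwards, each shifted +8: rudder reversed is reddur. Two steps: reverse the string, then apply a Caesar shift of +8.
Applying it to ozone: reverse → enozo; then shift: e+8=m, n+8=v, o+8=w, z+8=h, o+8=w.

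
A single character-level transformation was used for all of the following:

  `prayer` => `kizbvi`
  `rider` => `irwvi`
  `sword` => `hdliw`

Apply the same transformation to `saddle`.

hzwwov

Each pair mirrors across the alphabet (p↔k, r↔i, a↔z): positions sum to 25. Each letter is replaced by its mirror in the alphabet: a↔z, b↔y, c↔x, and so on (the Atbash cipher).
For saddle: s↔h, a↔z, d↔w, d↔w, l↔o, e↔v.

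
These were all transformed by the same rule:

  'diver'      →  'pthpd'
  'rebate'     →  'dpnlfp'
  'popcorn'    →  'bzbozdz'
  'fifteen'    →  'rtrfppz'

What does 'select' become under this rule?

Vowels shift forward by 11 and consonants shift forward by 12.
For select: s(cons)+12=e, e(vowel)+11=p, l(cons)+12=x, e(vowel)+11=p, c(cons)+12=o, t(cons)+12=f.

epxpof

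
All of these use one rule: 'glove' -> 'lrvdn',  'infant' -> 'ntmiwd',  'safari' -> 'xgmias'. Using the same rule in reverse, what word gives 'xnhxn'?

In glove: g→l is +5, l→r is +6, o→v is +7, v→d is +8 — the shift increases by 1 each position. Each letter shifts forward by (position + 5), i.e. 5, 6, 7, … — the shift grows by one for each successive letter.
Decoding xnhxn: x−5=s, n−6=h, h−7=a, x−8=p, n−9=e.

shape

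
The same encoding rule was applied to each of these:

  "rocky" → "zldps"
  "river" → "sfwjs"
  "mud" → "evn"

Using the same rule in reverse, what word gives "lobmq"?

The output letters match the input read backwards, each shifted +1: rocky reversed is ykcor. The word is reversed, then every letter is shifted forward by 1.
Reversing it on lobmq: shift back: l−1=k, o−1=n, b−1=a, m−1=l, q−1=p → knalp; then reverse → plank.

plank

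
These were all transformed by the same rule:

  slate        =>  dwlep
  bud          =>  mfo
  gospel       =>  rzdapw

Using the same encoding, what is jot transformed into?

It's a constant shift of +11 (ROT11).
On jot: j+11=u, o+11=z, t+11=e.

uze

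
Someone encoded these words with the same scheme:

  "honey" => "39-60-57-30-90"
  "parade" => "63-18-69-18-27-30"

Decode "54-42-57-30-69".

miner

With a=1..z=26, the number is 3·pos + 15.
Decoding 54-42-57-30-69: 54→(54−15)÷3=13=m, 42→(42−15)÷3=9=i, 57→(57−15)÷3=14=n, 30→(30−15)÷3=5=e, 69→(69−15)÷3=18=r.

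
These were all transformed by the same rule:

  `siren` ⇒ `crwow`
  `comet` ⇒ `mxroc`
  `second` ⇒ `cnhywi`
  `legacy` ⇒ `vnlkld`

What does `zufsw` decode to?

plain

Shifts by position in siren: pos 0: s→c (+10), pos 1: i→r (+9), pos 2: r→w (+5), pos 3: e→o (+10), pos 4: n→w (+9) — repeating every 3. It's a Vigenère-style cipher with numeric key [10,9,5]: position i shifts by key[i mod 3].
Decoding zufsw: z−10=p, u−9=l, f−5=a, s−10=i, w−9=n.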